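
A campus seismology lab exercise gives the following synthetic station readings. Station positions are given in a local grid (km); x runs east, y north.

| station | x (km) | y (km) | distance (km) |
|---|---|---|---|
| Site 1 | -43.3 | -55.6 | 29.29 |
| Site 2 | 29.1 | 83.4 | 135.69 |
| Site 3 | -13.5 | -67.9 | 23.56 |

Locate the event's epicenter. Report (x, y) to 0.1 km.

Circle about each station: (x + 43.3)² + (y + 55.6)² = 29.29²; (x − 29.1)² + (y − 83.4)² = 135.69²; (x + 13.5)² + (y + 67.9)² = 23.56².
Subtracting the Site 1 equation from the Site 2 and Site 3 equations removes the quadratic terms:
144.8 x + 278.0 y = -14717.75
59.6 x − 24.6 y = 129.24
Solving the 2×2 system: x ≈ -16.2, y ≈ -44.5 km.

x ≈ -16.2 km, y ≈ -44.5 km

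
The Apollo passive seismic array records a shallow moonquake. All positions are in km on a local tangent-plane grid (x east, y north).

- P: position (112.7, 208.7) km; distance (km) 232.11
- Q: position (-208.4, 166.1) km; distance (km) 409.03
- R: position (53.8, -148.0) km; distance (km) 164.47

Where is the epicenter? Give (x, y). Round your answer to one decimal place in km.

Circle about each station: (x − 112.7)² + (y − 208.7)² = 232.11²; (x + 208.4)² + (y − 166.1)² = 409.03²; (x − 53.8)² + (y + 148.0)² = 164.47².
Subtracting pairs of circle equations eliminates x²+y² and gives linear equations (the radical axes):
-642.2 x − 85.2 y = -98667.70
-117.8 x − 713.4 y = -4633.87
Solving the 2×2 system: x ≈ 156.2, y ≈ -19.3 km.
Check against P (with the unrounded x, y): √((x − 112.7)²+(y − 208.7)²) = 232.11 ≈ 232.11 km. ✓

x ≈ 156.2 km, y ≈ -19.3 km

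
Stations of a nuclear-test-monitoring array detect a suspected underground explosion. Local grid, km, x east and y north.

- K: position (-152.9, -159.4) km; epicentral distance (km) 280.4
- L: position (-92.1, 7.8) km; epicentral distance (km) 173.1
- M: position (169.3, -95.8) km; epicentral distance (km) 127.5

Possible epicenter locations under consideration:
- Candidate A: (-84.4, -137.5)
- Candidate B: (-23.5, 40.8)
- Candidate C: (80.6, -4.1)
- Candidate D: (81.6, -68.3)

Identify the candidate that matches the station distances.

Candidate C

For each candidate, compare |candidate − station| to the reported distance:
Candidate A: residuals K 208.5, L 27.6, M 129.6 → max 208.5 km
Candidate B: residuals K 42.0, L 97.0, M 108.8 → max 108.8 km
Candidate C: residuals K 0.0, L 0.0, M 0.1 → max 0.1 km
Candidate D: residuals K 28.8, L 16.5, M 35.6 → max 35.6 km
Only Candidate C has all residuals ≈ 0.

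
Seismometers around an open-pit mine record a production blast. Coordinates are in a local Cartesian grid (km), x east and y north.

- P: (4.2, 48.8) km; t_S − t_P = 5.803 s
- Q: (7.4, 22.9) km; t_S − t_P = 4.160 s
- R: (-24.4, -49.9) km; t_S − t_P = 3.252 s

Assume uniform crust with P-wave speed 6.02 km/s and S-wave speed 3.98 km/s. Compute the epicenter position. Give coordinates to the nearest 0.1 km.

Distance from S−P lag: d = Δt · v_P v_S / (v_P − v_S) = Δt · (6.02·3.98)/(6.02−3.98) ≈ 11.7449·Δt.
So d_P = 68.16, d_Q = 48.86, d_R = 38.19 km.
Circle about each station: (x − 4.2)² + (y − 48.8)² = 68.16²; (x − 7.4)² + (y − 22.9)² = 48.86²; (x + 24.4)² + (y + 49.9)² = 38.19².
Subtracting the P equation from the Q and R equations removes the quadratic terms:
6.4 x − 51.8 y = 438.58
-57.2 x − 197.4 y = 3873.60
Solving the 2×2 system: x ≈ -27.0, y ≈ -11.8 km.

x ≈ -27.0 km, y ≈ -11.8 km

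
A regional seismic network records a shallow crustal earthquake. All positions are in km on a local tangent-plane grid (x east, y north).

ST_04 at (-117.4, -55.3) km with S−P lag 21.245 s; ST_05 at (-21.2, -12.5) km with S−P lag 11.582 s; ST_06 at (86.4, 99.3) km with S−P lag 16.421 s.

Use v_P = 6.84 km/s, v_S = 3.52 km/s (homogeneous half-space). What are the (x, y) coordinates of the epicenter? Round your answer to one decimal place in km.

Distance from S−P lag: d = Δt · v_P v_S / (v_P − v_S) = Δt · (6.84·3.52)/(6.84−3.52) ≈ 7.2520·Δt.
So d_ST_04 = 154.07, d_ST_05 = 83.99, d_ST_06 = 119.09 km.
Circle about each station: (x + 117.4)² + (y + 55.3)² = 154.07²; (x + 21.2)² + (y + 12.5)² = 83.99²; (x − 86.4)² + (y − 99.3)² = 119.09².
Subtracting the ST_04 equation from the ST_05 and ST_06 equations removes the quadratic terms:
192.4 x + 85.6 y = 448.08
407.6 x + 309.2 y = 10039.74
Solving the 2×2 system: x ≈ -29.3, y ≈ 71.1 km.

x ≈ -29.3 km, y ≈ 71.1 km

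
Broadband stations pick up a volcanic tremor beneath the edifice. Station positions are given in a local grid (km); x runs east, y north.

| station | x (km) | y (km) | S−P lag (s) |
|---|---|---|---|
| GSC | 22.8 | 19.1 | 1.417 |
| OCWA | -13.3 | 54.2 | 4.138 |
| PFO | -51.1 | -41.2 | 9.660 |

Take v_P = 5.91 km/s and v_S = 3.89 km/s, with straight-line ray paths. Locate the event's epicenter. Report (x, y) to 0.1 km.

Distance from S−P lag: d = Δt · v_P v_S / (v_P − v_S) = Δt · (5.91·3.89)/(5.91−3.89) ≈ 11.3811·Δt.
So d_GSC = 16.13, d_OCWA = 47.10, d_PFO = 109.94 km.
Circle about each station: (x − 22.8)² + (y − 19.1)² = 16.13²; (x + 13.3)² + (y − 54.2)² = 47.10²; (x + 51.1)² + (y + 41.2)² = 109.94².
Subtracting pairs of circle equations eliminates x²+y² and gives linear equations (the radical axes):
-72.2 x + 70.2 y = 271.65
-147.8 x − 120.6 y = -8402.63
Solving the 2×2 system: x ≈ 29.2, y ≈ 33.9 km.
Check against GSC (with the unrounded x, y): √((x − 22.8)²+(y − 19.1)²) = 16.12 ≈ 16.13 km. ✓

(29.2, 33.9)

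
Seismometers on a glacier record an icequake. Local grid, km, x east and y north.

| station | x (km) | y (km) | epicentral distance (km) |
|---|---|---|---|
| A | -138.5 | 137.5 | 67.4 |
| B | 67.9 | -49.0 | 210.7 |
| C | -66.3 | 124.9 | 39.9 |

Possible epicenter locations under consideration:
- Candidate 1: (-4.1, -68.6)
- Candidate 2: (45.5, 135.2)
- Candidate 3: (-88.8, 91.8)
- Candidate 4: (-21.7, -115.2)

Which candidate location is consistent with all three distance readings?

For each candidate, compare |candidate − station| to the reported distance:
Candidate 1: residuals A 178.6, B 136.1, C 163.4 → max 178.6 km
Candidate 2: residuals A 116.6, B 25.1, C 72.4 → max 116.6 km
Candidate 3: residuals A 0.1, B 0.0, C 0.1 → max 0.1 km
Candidate 4: residuals A 211.0, B 99.3, C 204.3 → max 211.0 km
Only Candidate 3 has all residuals ≈ 0.

Candidate 3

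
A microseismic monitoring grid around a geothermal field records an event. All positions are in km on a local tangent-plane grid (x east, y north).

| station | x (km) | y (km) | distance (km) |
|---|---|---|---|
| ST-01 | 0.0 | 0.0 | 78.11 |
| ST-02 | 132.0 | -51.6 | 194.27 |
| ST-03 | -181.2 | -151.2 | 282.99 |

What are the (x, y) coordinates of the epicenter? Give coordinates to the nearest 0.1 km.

(-13.7, 76.9)

Circle about each station: x² + y² = 78.11²; (x − 132.0)² + (y + 51.6)² = 194.27²; (x + 181.2)² + (y + 151.2)² = 282.99².
Subtracting pairs of circle equations eliminates x²+y² and gives linear equations (the radical axes):
264.0 x − 103.2 y = -11553.10
-362.4 x − 302.4 y = -18287.29
Solving the 2×2 system: x ≈ -13.7, y ≈ 76.9 km.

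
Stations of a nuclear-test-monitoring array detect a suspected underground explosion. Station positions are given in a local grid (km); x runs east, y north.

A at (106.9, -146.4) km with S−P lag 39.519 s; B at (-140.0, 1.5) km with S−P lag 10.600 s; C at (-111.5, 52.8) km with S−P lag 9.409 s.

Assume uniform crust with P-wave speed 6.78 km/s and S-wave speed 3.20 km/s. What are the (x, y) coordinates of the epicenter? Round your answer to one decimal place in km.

-76.1 km east, 8.1 km north

Distance from S−P lag: d = Δt · v_P v_S / (v_P − v_S) = Δt · (6.78·3.20)/(6.78−3.20) ≈ 6.0603·Δt.
So d_A = 239.50, d_B = 64.24, d_C = 57.02 km.
Circle about each station: (x − 106.9)² + (y + 146.4)² = 239.50²; (x + 140.0)² + (y − 1.5)² = 64.24²; (x + 111.5)² + (y − 52.8)² = 57.02².
Subtracting the A equation from the B and C equations removes the quadratic terms:
-493.8 x + 295.8 y = 39975.15
-436.8 x + 398.4 y = 36468.49
Solving the 2×2 system: x ≈ -76.1, y ≈ 8.1 km.
Check against A (with the unrounded x, y): √((x − 106.9)²+(y + 146.4)²) = 239.50 ≈ 239.50 km. ✓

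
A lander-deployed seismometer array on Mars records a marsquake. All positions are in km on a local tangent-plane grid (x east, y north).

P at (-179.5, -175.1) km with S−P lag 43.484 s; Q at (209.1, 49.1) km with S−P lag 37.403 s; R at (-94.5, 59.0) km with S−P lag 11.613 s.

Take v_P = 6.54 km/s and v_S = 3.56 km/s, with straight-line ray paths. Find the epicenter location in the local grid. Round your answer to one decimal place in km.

(-66.8, 145.4)

Distance from S−P lag: d = Δt · v_P v_S / (v_P − v_S) = Δt · (6.54·3.56)/(6.54−3.56) ≈ 7.8129·Δt.
So d_P = 339.74, d_Q = 292.23, d_R = 90.73 km.
Circle about each station: (x + 179.5)² + (y + 175.1)² = 339.74²; (x − 209.1)² + (y − 49.1)² = 292.23²; (x + 94.5)² + (y − 59.0)² = 90.73².
Subtracting the P equation from the Q and R equations removes the quadratic terms:
777.2 x + 448.4 y = 13278.25
170.0 x + 468.2 y = 56722.32
Solving the 2×2 system: x ≈ -66.8, y ≈ 145.4 km.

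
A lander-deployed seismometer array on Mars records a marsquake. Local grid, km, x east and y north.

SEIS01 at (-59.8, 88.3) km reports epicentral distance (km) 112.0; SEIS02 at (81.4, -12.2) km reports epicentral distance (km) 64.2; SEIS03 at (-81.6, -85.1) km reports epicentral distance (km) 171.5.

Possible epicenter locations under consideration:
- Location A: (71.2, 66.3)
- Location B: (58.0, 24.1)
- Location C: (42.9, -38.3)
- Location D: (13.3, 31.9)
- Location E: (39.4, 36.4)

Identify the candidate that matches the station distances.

For each candidate, compare |candidate − station| to the reported distance:
Location A: residuals SEIS01 20.8, SEIS02 15.0, SEIS03 43.6 → max 43.6 km
Location B: residuals SEIS01 22.2, SEIS02 21.0, SEIS03 5.7 → max 22.2 km
Location C: residuals SEIS01 51.0, SEIS02 17.7, SEIS03 38.5 → max 51.0 km
Location D: residuals SEIS01 19.7, SEIS02 16.9, SEIS03 20.9 → max 20.9 km
Location E: residuals SEIS01 0.0, SEIS02 0.0, SEIS03 0.0 → max 0.0 km
Only Location E has all residuals ≈ 0.

Location E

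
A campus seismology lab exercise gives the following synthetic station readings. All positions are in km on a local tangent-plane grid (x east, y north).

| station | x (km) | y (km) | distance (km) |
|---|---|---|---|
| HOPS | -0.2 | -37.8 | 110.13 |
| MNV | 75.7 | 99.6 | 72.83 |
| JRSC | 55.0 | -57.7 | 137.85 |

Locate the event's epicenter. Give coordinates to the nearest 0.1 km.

(8.3, 72.0)

Circle about each station: (x + 0.2)² + (y + 37.8)² = 110.13²; (x − 75.7)² + (y − 99.6)² = 72.83²; (x − 55.0)² + (y + 57.7)² = 137.85².
Subtracting the HOPS equation from the MNV and JRSC equations removes the quadratic terms:
151.8 x + 274.8 y = 21046.18
110.4 x − 39.8 y = -1948.60
Solving the 2×2 system: x ≈ 8.3, y ≈ 72.0 km.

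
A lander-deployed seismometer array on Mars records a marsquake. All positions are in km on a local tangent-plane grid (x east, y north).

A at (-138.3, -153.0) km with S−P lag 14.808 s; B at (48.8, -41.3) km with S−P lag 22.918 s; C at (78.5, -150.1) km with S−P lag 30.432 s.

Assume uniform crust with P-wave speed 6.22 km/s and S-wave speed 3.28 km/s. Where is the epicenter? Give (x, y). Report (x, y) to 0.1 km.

Distance from S−P lag: d = Δt · v_P v_S / (v_P − v_S) = Δt · (6.22·3.28)/(6.22−3.28) ≈ 6.9393·Δt.
So d_A = 102.76, d_B = 159.04, d_C = 211.18 km.
Circle about each station: (x + 138.3)² + (y + 153.0)² = 102.76²; (x − 48.8)² + (y + 41.3)² = 159.04²; (x − 78.5)² + (y + 150.1)² = 211.18².
Subtracting pairs of circle equations eliminates x²+y² and gives linear equations (the radical axes):
374.2 x + 223.4 y = -53182.86
433.6 x + 5.8 y = -47881.00
Solving the 2×2 system: x ≈ -109.7, y ≈ -54.3 km.
Check against A (with the unrounded x, y): √((x + 138.3)²+(y + 153.0)²) = 102.75 ≈ 102.76 km. ✓

x ≈ -109.7 km, y ≈ -54.3 km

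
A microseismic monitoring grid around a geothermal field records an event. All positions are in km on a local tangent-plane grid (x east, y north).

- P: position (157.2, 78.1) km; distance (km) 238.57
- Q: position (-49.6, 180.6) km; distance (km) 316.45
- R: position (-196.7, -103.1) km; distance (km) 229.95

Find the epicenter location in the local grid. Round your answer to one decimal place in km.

Circle about each station: (x − 157.2)² + (y − 78.1)² = 238.57²; (x + 49.6)² + (y − 180.6)² = 316.45²; (x + 196.7)² + (y + 103.1)² = 229.95².
Subtracting pairs of circle equations eliminates x²+y² and gives linear equations (the radical axes):
-413.6 x + 205.0 y = -38959.89
-707.8 x − 362.4 y = 22547.69
Solving the 2×2 system: x ≈ 32.2, y ≈ -125.1 km.

32.2 km east, -125.1 km north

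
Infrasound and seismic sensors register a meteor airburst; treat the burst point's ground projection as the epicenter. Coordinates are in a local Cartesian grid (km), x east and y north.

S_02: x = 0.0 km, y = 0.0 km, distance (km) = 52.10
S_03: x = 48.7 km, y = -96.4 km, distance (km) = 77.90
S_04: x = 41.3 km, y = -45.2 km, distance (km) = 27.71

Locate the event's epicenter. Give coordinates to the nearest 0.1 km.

x ≈ 48.7 km, y ≈ -18.5 km

Circle about each station: x² + y² = 52.10²; (x − 48.7)² + (y + 96.4)² = 77.90²; (x − 41.3)² + (y + 45.2)² = 27.71².
Subtracting the S_02 equation from the S_03 and S_04 equations removes the quadratic terms:
97.4 x − 192.8 y = 8310.65
82.6 x − 90.4 y = 5695.30
Solving the 2×2 system: x ≈ 48.7, y ≈ -18.5 km.
Check against S_02 (with the unrounded x, y): √(x²+y²) = 52.10 ≈ 52.10 km. ✓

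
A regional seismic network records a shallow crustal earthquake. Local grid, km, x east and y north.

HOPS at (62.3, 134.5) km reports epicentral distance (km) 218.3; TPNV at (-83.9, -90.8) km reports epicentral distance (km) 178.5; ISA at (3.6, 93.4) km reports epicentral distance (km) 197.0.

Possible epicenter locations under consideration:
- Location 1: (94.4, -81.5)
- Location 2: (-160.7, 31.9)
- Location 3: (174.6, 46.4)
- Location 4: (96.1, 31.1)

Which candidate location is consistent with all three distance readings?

For each candidate, compare |candidate − station| to the reported distance:
Location 1: residuals HOPS 0.1, TPNV 0.0, ISA 0.1 → max 0.1 km
Location 2: residuals HOPS 27.2, TPNV 33.7, ISA 21.6 → max 33.7 km
Location 3: residuals HOPS 75.6, TPNV 114.2, ISA 19.7 → max 114.2 km
Location 4: residuals HOPS 109.5, TPNV 38.9, ISA 85.5 → max 109.5 km
Only Location 1 has all residuals ≈ 0.

Location 1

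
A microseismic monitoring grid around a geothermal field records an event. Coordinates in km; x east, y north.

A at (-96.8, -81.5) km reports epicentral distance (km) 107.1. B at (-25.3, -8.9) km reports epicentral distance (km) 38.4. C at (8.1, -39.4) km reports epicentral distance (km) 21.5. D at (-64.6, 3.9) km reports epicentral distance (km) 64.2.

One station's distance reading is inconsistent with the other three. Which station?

Solve using three stations at a time. Using A, C, D (subtract circle equations pairwise → linear system) gives (x, y) ≈ (-6.6, -23.7).
Distances from that point to each station vs reported:
  A: calculated 107.1 vs reported 107.1 → residual 0.0 km
  B: calculated 23.8 vs reported 38.4 → residual 14.6 km
  C: calculated 21.5 vs reported 21.5 → residual 0.0 km
  D: calculated 64.2 vs reported 64.2 → residual 0.0 km
A, C, D are mutually consistent (residuals ≈ 0); B is off by 14.6 km.

B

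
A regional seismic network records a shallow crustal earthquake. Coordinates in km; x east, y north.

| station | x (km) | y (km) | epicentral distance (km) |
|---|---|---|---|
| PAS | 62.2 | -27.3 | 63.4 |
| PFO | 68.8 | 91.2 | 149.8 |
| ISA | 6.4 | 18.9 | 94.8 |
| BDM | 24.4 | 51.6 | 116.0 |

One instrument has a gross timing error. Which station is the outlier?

Solve using three stations at a time. Using PFO, ISA, BDM (subtract circle equations pairwise → linear system) gives (x, y) ≈ (61.0, -58.2).
Distances from that point to each station vs reported:
  PAS: calculated 30.9 vs reported 63.4 → residual 32.5 km
  PFO: calculated 149.6 vs reported 149.8 → residual 0.2 km
  ISA: calculated 94.5 vs reported 94.8 → residual 0.3 km
  BDM: calculated 115.7 vs reported 116.0 → residual 0.3 km
PFO, ISA, BDM are mutually consistent (residuals ≈ 0); PAS is off by 32.5 km.

PAS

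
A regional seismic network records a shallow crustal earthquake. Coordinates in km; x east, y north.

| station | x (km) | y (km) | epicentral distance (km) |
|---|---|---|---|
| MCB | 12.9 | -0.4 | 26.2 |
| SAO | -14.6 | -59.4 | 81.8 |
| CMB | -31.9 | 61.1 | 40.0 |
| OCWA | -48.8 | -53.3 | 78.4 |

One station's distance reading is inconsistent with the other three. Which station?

Solve using three stations at a time. Using SAO, CMB, OCWA (subtract circle equations pairwise → linear system) gives (x, y) ≈ (-25.8, 21.6).
Distances from that point to each station vs reported:
  MCB: calculated 44.5 vs reported 26.2 → residual 18.3 km
  SAO: calculated 81.8 vs reported 81.8 → residual 0.0 km
  CMB: calculated 40.0 vs reported 40.0 → residual 0.0 km
  OCWA: calculated 78.4 vs reported 78.4 → residual 0.0 km
SAO, CMB, OCWA are mutually consistent (residuals ≈ 0); MCB is off by 18.3 km.

MCB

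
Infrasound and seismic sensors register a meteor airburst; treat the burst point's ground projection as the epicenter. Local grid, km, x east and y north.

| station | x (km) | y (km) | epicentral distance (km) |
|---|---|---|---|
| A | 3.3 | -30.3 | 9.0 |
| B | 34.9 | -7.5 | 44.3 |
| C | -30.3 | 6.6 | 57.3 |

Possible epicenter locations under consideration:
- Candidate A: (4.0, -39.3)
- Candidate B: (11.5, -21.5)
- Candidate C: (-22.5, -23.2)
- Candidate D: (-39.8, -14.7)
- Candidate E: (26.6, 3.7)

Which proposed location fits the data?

For each candidate, compare |candidate − station| to the reported distance:
Candidate A: residuals A 0.0, B 0.0, C 0.0 → max 0.0 km
Candidate B: residuals A 3.0, B 17.0, C 6.9 → max 17.0 km
Candidate C: residuals A 17.8, B 15.2, C 26.5 → max 26.5 km
Candidate D: residuals A 36.8, B 30.7, C 34.0 → max 36.8 km
Candidate E: residuals A 32.2, B 30.4, C 0.3 → max 32.2 km
Only Candidate A has all residuals ≈ 0.

Candidate A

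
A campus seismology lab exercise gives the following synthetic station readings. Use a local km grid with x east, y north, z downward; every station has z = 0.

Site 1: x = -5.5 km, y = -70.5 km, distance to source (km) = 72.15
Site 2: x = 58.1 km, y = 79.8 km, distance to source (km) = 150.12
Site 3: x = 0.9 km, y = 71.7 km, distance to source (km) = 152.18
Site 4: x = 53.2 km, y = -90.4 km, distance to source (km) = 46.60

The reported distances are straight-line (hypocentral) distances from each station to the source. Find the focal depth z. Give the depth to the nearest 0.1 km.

Each station gives a sphere (x−x_i)² + (y−y_i)² + z² = d_i² (stations at z=0).
Subtracting the Site 1 sphere from Site 2 and Site 3: z² cancels, leaving linear equations in x and y:
127.2 x + 300.6 y = -12587.24
12.8 x + 284.4 y = -17811.93
Solving: x ≈ 54.889, y ≈ -65.100 km (keep extra digits for the depth step; rounded: 54.9, -65.1).
Then from the Site 1 sphere: z² = 72.15² − (x + 5.5)² − (y + 70.5)² with x = 54.889, y = -65.100, so z ≈ 39.110 ≈ 39.1 km.
Check against Site 4 (with the unrounded solution): distance 46.61 ≈ 46.60 km. ✓

z ≈ 39.1 km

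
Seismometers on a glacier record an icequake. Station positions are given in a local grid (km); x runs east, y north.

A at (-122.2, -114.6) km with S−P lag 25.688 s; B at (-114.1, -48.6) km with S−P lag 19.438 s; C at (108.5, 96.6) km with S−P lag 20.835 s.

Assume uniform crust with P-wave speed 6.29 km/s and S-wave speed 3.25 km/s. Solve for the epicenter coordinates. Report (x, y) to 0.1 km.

x ≈ 7.4 km, y ≈ -0.4 km

Distance from S−P lag: d = Δt · v_P v_S / (v_P − v_S) = Δt · (6.29·3.25)/(6.29−3.25) ≈ 6.7245·Δt.
So d_A = 172.74, d_B = 130.71, d_C = 140.11 km.
Circle about each station: (x + 122.2)² + (y + 114.6)² = 172.74²; (x + 114.1)² + (y + 48.6)² = 130.71²; (x − 108.5)² + (y − 96.6)² = 140.11².
Subtracting the A equation from the B and C equations removes the quadratic terms:
16.2 x + 132.0 y = 68.77
461.4 x + 422.4 y = 3246.11
Solving the 2×2 system: x ≈ 7.4, y ≈ -0.4 km.
Check against A (with the unrounded x, y): √((x + 122.2)²+(y + 114.6)²) = 172.74 ≈ 172.74 km. ✓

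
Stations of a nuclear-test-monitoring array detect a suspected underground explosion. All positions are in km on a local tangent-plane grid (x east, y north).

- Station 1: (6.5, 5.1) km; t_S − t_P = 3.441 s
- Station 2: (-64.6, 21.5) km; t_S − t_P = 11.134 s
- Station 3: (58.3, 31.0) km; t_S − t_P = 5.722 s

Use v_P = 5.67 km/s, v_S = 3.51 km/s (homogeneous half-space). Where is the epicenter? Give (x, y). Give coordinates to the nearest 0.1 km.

Distance from S−P lag: d = Δt · v_P v_S / (v_P − v_S) = Δt · (5.67·3.51)/(5.67−3.51) ≈ 9.2137·Δt.
So d_Station 1 = 31.70, d_Station 2 = 102.59, d_Station 3 = 52.72 km.
Circle about each station: (x − 6.5)² + (y − 5.1)² = 31.70²; (x + 64.6)² + (y − 21.5)² = 102.59²; (x − 58.3)² + (y − 31.0)² = 52.72².
Subtracting pairs of circle equations eliminates x²+y² and gives linear equations (the radical axes):
-142.2 x + 32.8 y = -4952.67
103.6 x + 51.8 y = 2517.12
Solving the 2×2 system: x ≈ 31.5, y ≈ -14.4 km.

31.5 km east, -14.4 km north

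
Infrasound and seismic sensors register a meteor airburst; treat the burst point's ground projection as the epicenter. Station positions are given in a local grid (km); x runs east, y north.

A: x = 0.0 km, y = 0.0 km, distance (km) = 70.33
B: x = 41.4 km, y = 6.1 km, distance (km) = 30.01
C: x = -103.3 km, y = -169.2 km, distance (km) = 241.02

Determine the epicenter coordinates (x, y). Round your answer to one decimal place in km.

Circle about each station: x² + y² = 70.33²; (x − 41.4)² + (y − 6.1)² = 30.01²; (x + 103.3)² + (y + 169.2)² = 241.02².
Subtracting pairs of circle equations eliminates x²+y² and gives linear equations (the radical axes):
82.8 x + 12.2 y = 5796.88
-206.6 x − 338.4 y = -13844.80
Solving the 2×2 system: x ≈ 70.3, y ≈ -2.0 km.
Check against A (with the unrounded x, y): √(x²+y²) = 70.34 ≈ 70.33 km. ✓

70.3 km east, -2.0 km north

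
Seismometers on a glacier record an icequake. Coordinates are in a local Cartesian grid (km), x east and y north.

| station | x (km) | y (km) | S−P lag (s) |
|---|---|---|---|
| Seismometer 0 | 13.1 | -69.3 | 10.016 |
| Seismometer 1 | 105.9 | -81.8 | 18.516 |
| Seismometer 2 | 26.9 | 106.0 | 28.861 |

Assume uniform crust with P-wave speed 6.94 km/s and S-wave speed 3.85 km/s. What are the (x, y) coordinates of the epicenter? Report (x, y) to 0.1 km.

-45.9 km east, -132.7 km north

Distance from S−P lag: d = Δt · v_P v_S / (v_P − v_S) = Δt · (6.94·3.85)/(6.94−3.85) ≈ 8.6469·Δt.
So d_Seismometer 0 = 86.61, d_Seismometer 1 = 160.11, d_Seismometer 2 = 249.56 km.
Circle about each station: (x − 13.1)² + (y + 69.3)² = 86.61²; (x − 105.9)² + (y + 81.8)² = 160.11²; (x − 26.9)² + (y − 106.0)² = 249.56².
Subtracting the Seismometer 0 equation from the Seismometer 1 and Seismometer 2 equations removes the quadratic terms:
185.6 x − 25.0 y = -5201.97
27.6 x + 350.6 y = -47793.39
Solving the 2×2 system: x ≈ -45.9, y ≈ -132.7 km.
Check against Seismometer 0 (with the unrounded x, y): √((x − 13.1)²+(y + 69.3)²) = 86.61 ≈ 86.61 km. ✓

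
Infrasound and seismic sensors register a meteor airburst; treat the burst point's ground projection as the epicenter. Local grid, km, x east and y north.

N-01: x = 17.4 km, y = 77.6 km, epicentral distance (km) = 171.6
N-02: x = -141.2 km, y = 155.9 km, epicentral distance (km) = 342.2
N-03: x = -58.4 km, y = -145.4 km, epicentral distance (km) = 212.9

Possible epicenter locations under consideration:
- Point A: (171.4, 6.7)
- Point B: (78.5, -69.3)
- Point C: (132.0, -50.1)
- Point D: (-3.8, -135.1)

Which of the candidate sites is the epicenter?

Point C

For each candidate, compare |candidate − station| to the reported distance:
Point A: residuals N-01 2.1, N-02 4.2, N-03 62.7 → max 62.7 km
Point B: residuals N-01 12.5, N-02 27.6, N-03 56.3 → max 56.3 km
Point C: residuals N-01 0.0, N-02 0.0, N-03 0.0 → max 0.0 km
Point D: residuals N-01 42.2, N-02 20.4, N-03 157.3 → max 157.3 km
Only Point C has all residuals ≈ 0.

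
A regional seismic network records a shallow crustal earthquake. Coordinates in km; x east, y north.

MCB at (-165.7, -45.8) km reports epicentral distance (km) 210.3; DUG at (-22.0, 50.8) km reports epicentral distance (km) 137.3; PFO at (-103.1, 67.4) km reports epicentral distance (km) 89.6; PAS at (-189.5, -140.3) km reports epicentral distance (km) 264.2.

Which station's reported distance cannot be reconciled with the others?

PAS

Solve using three stations at a time. Using MCB, DUG, PFO (subtract circle equations pairwise → linear system) gives (x, y) ≈ (-109.3, 156.8).
Distances from that point to each station vs reported:
  MCB: calculated 210.3 vs reported 210.3 → residual 0.0 km
  DUG: calculated 137.3 vs reported 137.3 → residual 0.0 km
  PFO: calculated 89.6 vs reported 89.6 → residual 0.0 km
  PAS: calculated 307.7 vs reported 264.2 → residual 43.5 km
MCB, DUG, PFO are mutually consistent (residuals ≈ 0); PAS is off by 43.5 km.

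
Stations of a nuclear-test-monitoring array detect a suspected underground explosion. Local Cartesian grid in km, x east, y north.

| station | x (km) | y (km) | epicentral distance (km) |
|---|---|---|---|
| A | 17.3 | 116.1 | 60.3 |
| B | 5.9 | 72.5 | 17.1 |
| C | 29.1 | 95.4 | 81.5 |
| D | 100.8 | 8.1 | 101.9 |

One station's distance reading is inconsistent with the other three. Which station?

Solve using three stations at a time. Using A, B, D (subtract circle equations pairwise → linear system) gives (x, y) ≈ (10.9, 56.1).
Distances from that point to each station vs reported:
  A: calculated 60.3 vs reported 60.3 → residual 0.0 km
  B: calculated 17.1 vs reported 17.1 → residual 0.0 km
  C: calculated 43.3 vs reported 81.5 → residual 38.2 km
  D: calculated 101.9 vs reported 101.9 → residual 0.0 km
A, B, D are mutually consistent (residuals ≈ 0); C is off by 38.2 km.

C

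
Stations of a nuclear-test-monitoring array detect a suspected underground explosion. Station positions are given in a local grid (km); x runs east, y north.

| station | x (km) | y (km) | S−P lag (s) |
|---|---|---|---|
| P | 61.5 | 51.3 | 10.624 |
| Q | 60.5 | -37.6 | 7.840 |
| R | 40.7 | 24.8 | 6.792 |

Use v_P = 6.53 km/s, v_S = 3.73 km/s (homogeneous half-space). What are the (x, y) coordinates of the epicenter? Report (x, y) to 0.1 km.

x ≈ -3.6 km, y ≈ -14.3 km

Distance from S−P lag: d = Δt · v_P v_S / (v_P − v_S) = Δt · (6.53·3.73)/(6.53−3.73) ≈ 8.6989·Δt.
So d_P = 92.42, d_Q = 68.20, d_R = 59.08 km.
Circle about each station: (x − 61.5)² + (y − 51.3)² = 92.42²; (x − 60.5)² + (y + 37.6)² = 68.20²; (x − 40.7)² + (y − 24.8)² = 59.08².
Subtracting pairs of circle equations eliminates x²+y² and gives linear equations (the radical axes):
-2.0 x − 177.8 y = 2550.29
-41.6 x − 53.0 y = 908.60
Solving the 2×2 system: x ≈ -3.6, y ≈ -14.3 km.
Check against P (with the unrounded x, y): √((x − 61.5)²+(y − 51.3)²) = 92.43 ≈ 92.42 km. ✓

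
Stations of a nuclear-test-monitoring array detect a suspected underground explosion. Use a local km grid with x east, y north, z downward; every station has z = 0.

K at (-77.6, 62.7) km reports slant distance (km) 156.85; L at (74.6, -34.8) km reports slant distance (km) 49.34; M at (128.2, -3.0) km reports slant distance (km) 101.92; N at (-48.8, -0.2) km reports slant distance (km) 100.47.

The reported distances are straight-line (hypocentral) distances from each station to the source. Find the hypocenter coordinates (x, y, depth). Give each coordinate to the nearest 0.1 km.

Each station gives a sphere (x−x_i)² + (y−y_i)² + z² = d_i² (stations at z=0).
Subtracting the K sphere from L and M: z² cancels, leaving linear equations in x and y:
304.4 x − 195.0 y = 18990.64
411.6 x − 131.4 y = 20705.43
Solving: x ≈ 38.302, y ≈ -37.597 km (keep extra digits for the depth step; rounded: 38.3, -37.6).
Then from the K sphere: z² = 156.85² − (x + 77.6)² − (y − 62.7)² with x = 38.302, y = -37.597, so z ≈ 33.304 ≈ 33.3 km.

x ≈ 38.3 km, y ≈ -37.6 km, depth ≈ 33.3 km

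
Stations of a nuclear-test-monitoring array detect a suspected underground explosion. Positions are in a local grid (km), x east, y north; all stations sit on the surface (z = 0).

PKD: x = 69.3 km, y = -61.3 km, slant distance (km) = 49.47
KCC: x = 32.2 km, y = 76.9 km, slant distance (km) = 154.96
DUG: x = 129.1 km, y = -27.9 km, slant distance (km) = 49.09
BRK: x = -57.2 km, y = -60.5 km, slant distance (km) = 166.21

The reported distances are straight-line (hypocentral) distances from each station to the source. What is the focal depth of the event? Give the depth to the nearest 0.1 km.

Each station gives a sphere (x−x_i)² + (y−y_i)² + z² = d_i² (stations at z=0).
Subtracting the PKD sphere from KCC and DUG: z² cancels, leaving linear equations in x and y:
-74.2 x + 276.4 y = -23175.05
119.6 x + 66.8 y = 8922.49
Solving: x ≈ 105.600, y ≈ -55.498 km (keep extra digits for the depth step; rounded: 105.6, -55.5).
Then from the PKD sphere: z² = 49.47² − (x − 69.3)² − (y + 61.3)² with x = 105.600, y = -55.498, so z ≈ 33.105 ≈ 33.1 km.

33.1 km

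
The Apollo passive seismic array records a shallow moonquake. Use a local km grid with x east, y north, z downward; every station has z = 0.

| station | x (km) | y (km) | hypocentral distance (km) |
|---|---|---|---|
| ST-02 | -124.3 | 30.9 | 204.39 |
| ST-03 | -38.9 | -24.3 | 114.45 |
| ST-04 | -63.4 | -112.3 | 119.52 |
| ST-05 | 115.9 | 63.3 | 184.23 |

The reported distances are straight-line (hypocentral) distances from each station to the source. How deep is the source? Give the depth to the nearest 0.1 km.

Each station gives a sphere (x−x_i)² + (y−y_i)² + z² = d_i² (stations at z=0).
Subtracting the ST-02 sphere from ST-03 and ST-04: z² cancels, leaving linear equations in x and y:
170.8 x − 110.4 y = 14374.87
121.8 x − 286.4 y = 27715.79
Solving: x ≈ 29.803, y ≈ -84.098 km (keep extra digits for the depth step; rounded: 29.8, -84.1).
Then from the ST-02 sphere: z² = 204.39² − (x + 124.3)² − (y − 30.9)² with x = 29.803, y = -84.098, so z ≈ 69.304 ≈ 69.3 km.
Check against ST-05 (with the unrounded solution): distance 184.23 ≈ 184.23 km. ✓

z ≈ 69.3 km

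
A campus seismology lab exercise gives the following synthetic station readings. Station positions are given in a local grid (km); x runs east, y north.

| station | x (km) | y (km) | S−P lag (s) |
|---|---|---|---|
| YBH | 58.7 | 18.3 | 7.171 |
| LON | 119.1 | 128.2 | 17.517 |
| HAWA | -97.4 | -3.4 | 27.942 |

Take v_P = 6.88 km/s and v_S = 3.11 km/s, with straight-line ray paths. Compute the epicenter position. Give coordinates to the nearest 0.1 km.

Distance from S−P lag: d = Δt · v_P v_S / (v_P − v_S) = Δt · (6.88·3.11)/(6.88−3.11) ≈ 5.6755·Δt.
So d_YBH = 40.70, d_LON = 99.42, d_HAWA = 158.59 km.
Circle about each station: (x − 58.7)² + (y − 18.3)² = 40.70²; (x − 119.1)² + (y − 128.2)² = 99.42²; (x + 97.4)² + (y + 3.4)² = 158.59².
Subtracting pairs of circle equations eliminates x²+y² and gives linear equations (the radical axes):
120.8 x + 219.8 y = 18611.62
-312.2 x − 43.4 y = -17776.56
Solving the 2×2 system: x ≈ 48.9, y ≈ 57.8 km.

48.9 km east, 57.8 km north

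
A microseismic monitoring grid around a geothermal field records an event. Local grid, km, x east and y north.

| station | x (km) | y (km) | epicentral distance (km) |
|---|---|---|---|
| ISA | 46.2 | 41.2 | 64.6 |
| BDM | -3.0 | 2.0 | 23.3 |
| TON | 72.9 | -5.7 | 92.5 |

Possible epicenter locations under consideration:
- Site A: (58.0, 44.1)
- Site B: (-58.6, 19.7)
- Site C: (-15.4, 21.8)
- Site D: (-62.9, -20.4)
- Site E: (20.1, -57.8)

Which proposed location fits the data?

Site C

For each candidate, compare |candidate − station| to the reported distance:
Site A: residuals ISA 52.4, BDM 50.8, TON 40.5 → max 52.4 km
Site B: residuals ISA 42.4, BDM 35.0, TON 41.4 → max 42.4 km
Site C: residuals ISA 0.0, BDM 0.1, TON 0.0 → max 0.1 km
Site D: residuals ISA 60.7, BDM 40.7, TON 44.1 → max 60.7 km
Site E: residuals ISA 37.8, BDM 40.8, TON 18.3 → max 40.8 km
Only Site C has all residuals ≈ 0.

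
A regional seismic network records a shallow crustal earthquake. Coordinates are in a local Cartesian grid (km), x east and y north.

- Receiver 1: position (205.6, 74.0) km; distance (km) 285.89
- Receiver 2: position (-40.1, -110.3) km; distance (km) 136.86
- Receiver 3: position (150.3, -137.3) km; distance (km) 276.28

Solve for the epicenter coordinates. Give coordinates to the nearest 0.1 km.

-75.5 km east, 21.9 km north

Circle about each station: (x − 205.6)² + (y − 74.0)² = 285.89²; (x + 40.1)² + (y + 110.3)² = 136.86²; (x − 150.3)² + (y + 137.3)² = 276.28².
Subtracting pairs of circle equations eliminates x²+y² and gives linear equations (the radical axes):
-491.4 x − 368.6 y = 29029.17
-110.6 x − 422.6 y = -903.53
Solving the 2×2 system: x ≈ -75.5, y ≈ 21.9 km.
Check against Receiver 1 (with the unrounded x, y): √((x − 205.6)²+(y − 74.0)²) = 285.89 ≈ 285.89 km. ✓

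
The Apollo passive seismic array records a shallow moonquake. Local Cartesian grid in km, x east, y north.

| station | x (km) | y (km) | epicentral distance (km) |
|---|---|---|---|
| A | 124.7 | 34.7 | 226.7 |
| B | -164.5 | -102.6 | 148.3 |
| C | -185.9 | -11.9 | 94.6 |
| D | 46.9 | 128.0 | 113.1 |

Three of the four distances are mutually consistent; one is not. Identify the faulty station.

Solve using three stations at a time. Using A, B, C (subtract circle equations pairwise → linear system) gives (x, y) ≈ (-102.0, 31.9).
Distances from that point to each station vs reported:
  A: calculated 226.7 vs reported 226.7 → residual 0.0 km
  B: calculated 148.3 vs reported 148.3 → residual 0.0 km
  C: calculated 94.7 vs reported 94.6 → residual 0.1 km
  D: calculated 177.2 vs reported 113.1 → residual 64.1 km
A, B, C are mutually consistent (residuals ≈ 0); D is off by 64.1 km.

D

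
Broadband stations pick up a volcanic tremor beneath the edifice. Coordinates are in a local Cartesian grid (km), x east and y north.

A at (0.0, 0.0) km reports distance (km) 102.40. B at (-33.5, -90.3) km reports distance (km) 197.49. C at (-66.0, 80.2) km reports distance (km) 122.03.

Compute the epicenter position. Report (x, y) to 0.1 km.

(55.9, 85.8)

Circle about each station: x² + y² = 102.40²; (x + 33.5)² + (y + 90.3)² = 197.49²; (x + 66.0)² + (y − 80.2)² = 122.03².
Subtracting the A equation from the B and C equations removes the quadratic terms:
-67.0 x − 180.6 y = -19240.20
-132.0 x + 160.4 y = 6382.48
Solving the 2×2 system: x ≈ 55.9, y ≈ 85.8 km.
Check against A (with the unrounded x, y): √(x²+y²) = 102.40 ≈ 102.40 km. ✓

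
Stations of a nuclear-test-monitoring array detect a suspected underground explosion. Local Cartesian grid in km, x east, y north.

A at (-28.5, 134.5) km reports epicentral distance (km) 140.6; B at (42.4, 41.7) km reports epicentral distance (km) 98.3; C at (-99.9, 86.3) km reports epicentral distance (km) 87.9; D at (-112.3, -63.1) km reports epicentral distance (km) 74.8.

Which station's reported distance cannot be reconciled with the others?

B

Solve using three stations at a time. Using A, C, D (subtract circle equations pairwise → linear system) gives (x, y) ≈ (-75.3, 1.9).
Distances from that point to each station vs reported:
  A: calculated 140.6 vs reported 140.6 → residual 0.0 km
  B: calculated 124.2 vs reported 98.3 → residual 25.9 km
  C: calculated 87.9 vs reported 87.9 → residual 0.0 km
  D: calculated 74.8 vs reported 74.8 → residual 0.0 km
A, C, D are mutually consistent (residuals ≈ 0); B is off by 25.9 km.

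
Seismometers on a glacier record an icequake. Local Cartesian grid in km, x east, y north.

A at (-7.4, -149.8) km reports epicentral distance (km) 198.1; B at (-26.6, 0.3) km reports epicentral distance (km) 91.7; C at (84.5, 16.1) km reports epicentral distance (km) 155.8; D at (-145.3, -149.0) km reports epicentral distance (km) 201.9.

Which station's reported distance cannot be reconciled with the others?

B

Solve using three stations at a time. Using A, C, D (subtract circle equations pairwise → linear system) gives (x, y) ≈ (-69.8, 38.3).
Distances from that point to each station vs reported:
  A: calculated 198.1 vs reported 198.1 → residual 0.0 km
  B: calculated 57.5 vs reported 91.7 → residual 34.2 km
  C: calculated 155.8 vs reported 155.8 → residual 0.0 km
  D: calculated 201.9 vs reported 201.9 → residual 0.0 km
A, C, D are mutually consistent (residuals ≈ 0); B is off by 34.2 km.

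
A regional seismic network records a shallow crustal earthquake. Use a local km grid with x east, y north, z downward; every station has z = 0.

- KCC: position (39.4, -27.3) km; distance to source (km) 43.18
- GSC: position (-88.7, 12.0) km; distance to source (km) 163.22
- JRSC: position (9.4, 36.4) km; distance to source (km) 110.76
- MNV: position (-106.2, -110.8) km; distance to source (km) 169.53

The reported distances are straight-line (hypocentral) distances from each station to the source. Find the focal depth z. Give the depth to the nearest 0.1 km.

z ≈ 19.2 km

Each station gives a sphere (x−x_i)² + (y−y_i)² + z² = d_i² (stations at z=0).
Subtracting the KCC sphere from GSC and JRSC: z² cancels, leaving linear equations in x and y:
-256.2 x + 78.6 y = -19062.22
-60.0 x + 127.4 y = -11287.60
Solving: x ≈ 55.197, y ≈ -62.604 km (keep extra digits for the depth step; rounded: 55.2, -62.6).
Then from the KCC sphere: z² = 43.18² − (x − 39.4)² − (y + 27.3)² with x = 55.197, y = -62.604, so z ≈ 19.199 ≈ 19.2 km.
Check against MNV (with the unrounded solution): distance 169.53 ≈ 169.53 km. ✓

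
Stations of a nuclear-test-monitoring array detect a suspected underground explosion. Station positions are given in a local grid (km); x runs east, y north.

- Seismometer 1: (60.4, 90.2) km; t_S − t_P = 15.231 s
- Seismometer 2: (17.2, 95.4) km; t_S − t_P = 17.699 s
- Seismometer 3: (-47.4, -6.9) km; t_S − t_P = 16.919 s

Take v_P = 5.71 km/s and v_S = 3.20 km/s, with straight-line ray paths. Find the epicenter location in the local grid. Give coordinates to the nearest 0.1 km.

75.1 km east, -19.7 km north

Distance from S−P lag: d = Δt · v_P v_S / (v_P − v_S) = Δt · (5.71·3.20)/(5.71−3.20) ≈ 7.2797·Δt.
So d_Seismometer 1 = 110.88, d_Seismometer 2 = 128.84, d_Seismometer 3 = 123.16 km.
Circle about each station: (x − 60.4)² + (y − 90.2)² = 110.88²; (x − 17.2)² + (y − 95.4)² = 128.84²; (x + 47.4)² + (y + 6.9)² = 123.16².
Subtracting the Seismometer 1 equation from the Seismometer 2 and Seismometer 3 equations removes the quadratic terms:
-86.4 x + 10.4 y = -6692.57
-215.6 x − 194.2 y = -12363.84
Solving the 2×2 system: x ≈ 75.1, y ≈ -19.7 km.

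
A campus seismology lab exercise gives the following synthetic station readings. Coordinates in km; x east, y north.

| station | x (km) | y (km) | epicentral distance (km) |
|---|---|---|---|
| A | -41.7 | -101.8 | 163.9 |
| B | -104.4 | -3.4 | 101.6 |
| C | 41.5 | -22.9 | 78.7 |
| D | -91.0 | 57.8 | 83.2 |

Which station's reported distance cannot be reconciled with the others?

A

Solve using three stations at a time. Using B, C, D (subtract circle equations pairwise → linear system) gives (x, y) ≈ (-10.7, 35.9).
Distances from that point to each station vs reported:
  A: calculated 141.2 vs reported 163.9 → residual 22.7 km
  B: calculated 101.6 vs reported 101.6 → residual 0.0 km
  C: calculated 78.7 vs reported 78.7 → residual 0.0 km
  D: calculated 83.2 vs reported 83.2 → residual 0.0 km
B, C, D are mutually consistent (residuals ≈ 0); A is off by 22.7 km.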